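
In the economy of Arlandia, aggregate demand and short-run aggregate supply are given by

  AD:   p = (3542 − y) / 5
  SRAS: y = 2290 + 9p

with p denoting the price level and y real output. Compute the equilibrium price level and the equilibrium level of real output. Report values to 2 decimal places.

Rearrange AD to y = 3542 − 5p.
Set AD = SRAS: 3542 − 5p = 2290 + 9p, so 1252 = 14p and p = 89.43.
Substituting into AD, y = 3542 − 5p = 3094.86.

p = 89.43, y = 3094.86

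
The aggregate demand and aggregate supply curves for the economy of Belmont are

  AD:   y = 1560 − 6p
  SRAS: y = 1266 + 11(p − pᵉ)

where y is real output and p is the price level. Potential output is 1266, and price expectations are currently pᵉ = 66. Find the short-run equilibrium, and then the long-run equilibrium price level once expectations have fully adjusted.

Short run: with pᵉ = 66, SRAS is y = 540 + 11p. Setting AD = SRAS gives 1020 = 17p, so p = 60 and y = 1560 − 6·60 = 1200.
Output 1200 is below potential 1266, so over time expected prices fall and SRAS shifts right until y returns to 1266.
Long run: y = 1266 on the AD curve gives 1266 = 1560 − 6p, so p = 49.

Short run: p = 60, y = 1200. Long run: p = 49.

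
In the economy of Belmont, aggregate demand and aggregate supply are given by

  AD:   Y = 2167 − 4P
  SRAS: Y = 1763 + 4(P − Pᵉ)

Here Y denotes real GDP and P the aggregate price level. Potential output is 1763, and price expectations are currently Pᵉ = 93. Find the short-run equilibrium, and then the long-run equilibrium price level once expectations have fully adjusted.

Short run: P = 97, Y = 1779. Long run: P = 101.

Short run: with Pᵉ = 93, SRAS is Y = 1391 + 4P. Setting AD = SRAS gives 776 = 8P, so P = 97 and Y = 2167 − 4·97 = 1779.
Output 1779 is above potential 1763, so over time expected prices rise and SRAS shifts left until Y returns to 1763.
Long run: Y = 1763 on the AD curve gives 1763 = 2167 − 4P, so P = 101.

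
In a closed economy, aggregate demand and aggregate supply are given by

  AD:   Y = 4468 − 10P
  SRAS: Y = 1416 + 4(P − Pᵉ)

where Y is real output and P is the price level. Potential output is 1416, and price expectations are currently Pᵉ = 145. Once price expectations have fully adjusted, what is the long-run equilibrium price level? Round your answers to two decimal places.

Short run: with Pᵉ = 145, SRAS is Y = 836 + 4P. Setting AD = SRAS gives 3632 = 14P, so P = 259.43 and Y = 4468 − 10P = 1873.71.
Output 1873.71 is above potential 1416, so over time expected prices rise and SRAS shifts left until Y returns to 1416.
Long run: Y = 1416 on the AD curve gives 1416 = 4468 − 10P, so P = 305.20.

Long-run P = 305.20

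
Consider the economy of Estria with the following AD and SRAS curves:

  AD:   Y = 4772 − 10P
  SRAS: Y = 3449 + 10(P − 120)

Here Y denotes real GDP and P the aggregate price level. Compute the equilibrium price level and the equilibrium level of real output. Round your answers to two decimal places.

Write SRAS as Y = 3449 + 10P − 1200 = 2249 + 10P.
Set AD = SRAS: 4772 − 10P = 2249 + 10P, so 2523 = 20P and P = 126.15.
Substituting into AD, Y = 4772 − 10P = 3510.50.

P = 126.15, Y = 3510.50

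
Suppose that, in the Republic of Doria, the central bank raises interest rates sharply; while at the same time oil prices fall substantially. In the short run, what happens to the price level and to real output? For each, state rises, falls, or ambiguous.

The first event is a negative demand shock: AD shifts left, which by itself pushes P down and Y down.
The second is a favourable supply shock: SRAS shifts right, which by itself pushes P down and Y up.
Both shocks push P down, so P falls. The two shocks push Y in opposite directions, so the effect on Y is ambiguous.

Price level: falls; output: ambiguous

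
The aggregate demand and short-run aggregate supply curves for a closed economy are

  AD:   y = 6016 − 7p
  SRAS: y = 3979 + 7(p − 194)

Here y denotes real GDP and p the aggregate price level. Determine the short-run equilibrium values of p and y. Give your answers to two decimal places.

Write SRAS as y = 3979 + 7p − 1358 = 2621 + 7p.
Set AD = SRAS: 6016 − 7p = 2621 + 7p, so 3395 = 14p and p = 242.50.
Substituting into AD, y = 6016 − 7p = 4318.50.

p = 242.50, y = 4318.50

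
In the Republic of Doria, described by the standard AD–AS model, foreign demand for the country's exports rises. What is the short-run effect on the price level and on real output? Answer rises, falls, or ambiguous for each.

Price level: rises; output: rises

This is a positive demand shock: AD shifts right.
Moving along the upward-sloping SRAS curve, P rises and Y rises.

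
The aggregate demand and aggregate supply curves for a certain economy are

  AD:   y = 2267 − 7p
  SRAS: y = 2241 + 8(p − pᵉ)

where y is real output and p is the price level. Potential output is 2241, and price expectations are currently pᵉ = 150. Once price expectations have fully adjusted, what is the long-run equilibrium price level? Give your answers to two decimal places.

Long-run p = 3.71

Short run: with pᵉ = 150, SRAS is y = 1041 + 8p. Setting AD = SRAS gives 1226 = 15p, so p = 81.73 and y = 2267 − 7p = 1694.87.
Output 1694.87 is below potential 2241, so over time expected prices fall and SRAS shifts right until y returns to 2241.
Long run: y = 2241 on the AD curve gives 2241 = 2267 − 7p, so p = 3.71.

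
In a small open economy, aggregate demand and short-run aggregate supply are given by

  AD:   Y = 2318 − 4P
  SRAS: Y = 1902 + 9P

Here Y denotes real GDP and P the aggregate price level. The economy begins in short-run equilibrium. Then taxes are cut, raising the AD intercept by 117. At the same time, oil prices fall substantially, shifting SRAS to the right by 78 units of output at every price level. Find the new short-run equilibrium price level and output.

P = 35, Y = 2295

After both shocks: AD is Y = 2435 − 4P and SRAS is Y = 1980 + 9P.
Setting them equal: 455 = 13P, so P = 35.
Y = 2435 − 4·35 = 2295.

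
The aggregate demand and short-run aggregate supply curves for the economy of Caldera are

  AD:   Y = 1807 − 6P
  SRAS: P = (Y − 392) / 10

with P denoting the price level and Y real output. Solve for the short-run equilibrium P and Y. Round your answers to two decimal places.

Rearrange SRAS to Y = 392 + 10P.
Set AD = SRAS: 1807 − 6P = 392 + 10P, so 1415 = 16P and P = 88.44.
Substituting into AD, Y = 1807 − 6P = 1276.38.

P = 88.44, Y = 1276.38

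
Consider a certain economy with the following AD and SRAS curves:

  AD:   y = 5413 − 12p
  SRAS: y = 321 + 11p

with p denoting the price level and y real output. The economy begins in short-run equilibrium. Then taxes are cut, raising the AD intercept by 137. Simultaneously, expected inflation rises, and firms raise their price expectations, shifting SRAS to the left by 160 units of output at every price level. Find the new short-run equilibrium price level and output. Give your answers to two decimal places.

After both shocks: AD is y = 5550 − 12p and SRAS is y = 161 + 11p.
Setting them equal: 5389 = 23p, so p = 234.30.
Substituting into AD, y = 2738.35.

p = 234.30, y = 2738.35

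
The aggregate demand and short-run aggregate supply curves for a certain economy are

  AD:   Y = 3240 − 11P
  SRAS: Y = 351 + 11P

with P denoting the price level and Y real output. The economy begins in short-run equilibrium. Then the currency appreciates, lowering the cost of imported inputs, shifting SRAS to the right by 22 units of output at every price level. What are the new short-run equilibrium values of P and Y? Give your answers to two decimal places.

P = 130.32, Y = 1806.50

This is a positive supply shock: SRAS shifts right.
New SRAS: Y = 373 + 11P.
Set AD = SRAS: 3240 − 11P = 373 + 11P, so 2867 = 22P and P = 130.32.
Substituting into AD, Y = 1806.50.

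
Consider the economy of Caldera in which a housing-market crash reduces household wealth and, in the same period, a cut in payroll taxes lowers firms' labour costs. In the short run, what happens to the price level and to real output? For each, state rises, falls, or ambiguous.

The first event is a negative demand shock: AD shifts left, which by itself pushes P down and Y down.
The second is a favourable supply shock: SRAS shifts right, which by itself pushes P down and Y up.
Both shocks push P down, so P falls. The two shocks push Y in opposite directions, so the effect on Y is ambiguous.

Price level: falls; output: ambiguous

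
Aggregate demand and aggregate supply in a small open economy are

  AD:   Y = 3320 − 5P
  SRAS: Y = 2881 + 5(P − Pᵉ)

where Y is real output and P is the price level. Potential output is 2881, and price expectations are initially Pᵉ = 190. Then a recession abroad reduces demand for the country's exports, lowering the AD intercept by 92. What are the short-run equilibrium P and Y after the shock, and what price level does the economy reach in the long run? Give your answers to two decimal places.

Short run: P = 129.70, Y = 2579.50. Long run: P = 69.40.

AD shifts left: new AD is Y = 3228 − 5P. With Pᵉ = 190, SRAS is Y = 1931 + 5P.
Short run: 3228 − 5P = 1931 + 5P gives 1297 = 10P, so P = 129.70 and Y = 3228 − 5P = 2579.50.
Y = 2579.50 is below potential 2881; expectations adjust and SRAS shifts right until Y = 2881.
Long run: on the new AD curve, 2881 = 3228 − 5P gives P = 69.40.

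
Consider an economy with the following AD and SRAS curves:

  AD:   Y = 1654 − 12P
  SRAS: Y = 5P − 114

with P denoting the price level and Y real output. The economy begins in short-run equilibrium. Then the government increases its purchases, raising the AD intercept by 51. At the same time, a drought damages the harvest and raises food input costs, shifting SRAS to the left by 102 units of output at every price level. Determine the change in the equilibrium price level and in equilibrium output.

After both shocks: AD is Y = 1705 − 12P and SRAS is Y = 5P − 216.
Setting them equal: 1921 = 17P, so P = 113.
Y = 1705 − 12·113 = 349.
Initially P = 104, Y = 406, so ΔP = +9 and ΔY = -57.

ΔP = +9, ΔY = -57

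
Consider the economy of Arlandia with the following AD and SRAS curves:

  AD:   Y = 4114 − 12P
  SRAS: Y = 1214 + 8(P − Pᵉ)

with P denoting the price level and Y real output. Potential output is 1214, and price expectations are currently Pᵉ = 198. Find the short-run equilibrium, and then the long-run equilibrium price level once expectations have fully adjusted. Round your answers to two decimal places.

Short run: P = 224.20, Y = 1423.60. Long run: P = 241.67.

Short run: with Pᵉ = 198, SRAS is Y = 8P − 370. Setting AD = SRAS gives 4484 = 20P, so P = 224.20 and Y = 4114 − 12P = 1423.60.
Output 1423.60 is above potential 1214, so over time expected prices rise and SRAS shifts left until Y returns to 1214.
Long run: Y = 1214 on the AD curve gives 1214 = 4114 − 12P, so P = 241.67.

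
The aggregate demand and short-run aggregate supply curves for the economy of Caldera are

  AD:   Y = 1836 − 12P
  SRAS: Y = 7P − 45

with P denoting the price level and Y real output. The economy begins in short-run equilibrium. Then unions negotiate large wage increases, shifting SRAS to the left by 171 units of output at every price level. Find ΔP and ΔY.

This is a negative supply shock: SRAS shifts left.
New SRAS: Y = 7P − 216.
Set AD = SRAS: 1836 − 12P = 7P − 216, so 2052 = 19P and P = 108.
Y = 1836 − 12·108 = 540.
Initially P = 99, Y = 648, so ΔP = +9 and ΔY = -108.

ΔP = +9, ΔY = -108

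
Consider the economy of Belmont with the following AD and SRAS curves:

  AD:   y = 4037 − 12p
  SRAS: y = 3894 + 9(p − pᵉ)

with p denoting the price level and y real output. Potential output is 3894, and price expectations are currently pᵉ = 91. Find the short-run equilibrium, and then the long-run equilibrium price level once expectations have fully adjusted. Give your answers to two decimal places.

Short run: p = 45.81, y = 3487.29. Long run: p = 11.92.

Short run: with pᵉ = 91, SRAS is y = 3075 + 9p. Setting AD = SRAS gives 962 = 21p, so p = 45.81 and y = 4037 − 12p = 3487.29.
Output 3487.29 is below potential 3894, so over time expected prices fall and SRAS shifts right until y returns to 3894.
Long run: y = 3894 on the AD curve gives 3894 = 4037 − 12p, so p = 11.92.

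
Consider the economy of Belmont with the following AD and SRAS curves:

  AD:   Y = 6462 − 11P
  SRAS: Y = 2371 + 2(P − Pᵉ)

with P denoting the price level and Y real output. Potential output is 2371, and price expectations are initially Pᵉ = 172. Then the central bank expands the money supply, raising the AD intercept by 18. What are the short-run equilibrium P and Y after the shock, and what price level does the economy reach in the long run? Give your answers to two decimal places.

Short run: P = 342.54, Y = 2712.08. Long run: P = 373.55.

AD shifts right: new AD is Y = 6480 − 11P. With Pᵉ = 172, SRAS is Y = 2027 + 2P.
Short run: 6480 − 11P = 2027 + 2P gives 4453 = 13P, so P = 342.54 and Y = 6480 − 11P = 2712.08.
Y = 2712.08 is above potential 2371; expectations adjust and SRAS shifts left until Y = 2371.
Long run: on the new AD curve, 2371 = 6480 − 11P gives P = 373.55.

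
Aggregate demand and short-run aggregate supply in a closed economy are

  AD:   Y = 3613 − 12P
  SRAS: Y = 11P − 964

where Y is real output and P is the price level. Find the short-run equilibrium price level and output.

Set AD = SRAS: 3613 − 12P = 11P − 964, so 4577 = 23P and P = 199.
Then Y = 3613 − 12·199 = 1225.

P = 199, Y = 1225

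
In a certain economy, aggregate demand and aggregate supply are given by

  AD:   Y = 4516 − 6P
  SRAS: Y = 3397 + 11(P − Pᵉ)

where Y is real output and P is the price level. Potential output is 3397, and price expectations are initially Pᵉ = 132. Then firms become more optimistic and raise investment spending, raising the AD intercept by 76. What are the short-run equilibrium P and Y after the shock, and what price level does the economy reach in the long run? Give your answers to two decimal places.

AD shifts right: new AD is Y = 4592 − 6P. With Pᵉ = 132, SRAS is Y = 1945 + 11P.
Short run: 4592 − 6P = 1945 + 11P gives 2647 = 17P, so P = 155.71 and Y = 4592 − 6P = 3657.76.
Y = 3657.76 is above potential 3397; expectations adjust and SRAS shifts left until Y = 3397.
Long run: on the new AD curve, 3397 = 4592 − 6P gives P = 199.17.

Short run: P = 155.71, Y = 3657.76. Long run: P = 199.17.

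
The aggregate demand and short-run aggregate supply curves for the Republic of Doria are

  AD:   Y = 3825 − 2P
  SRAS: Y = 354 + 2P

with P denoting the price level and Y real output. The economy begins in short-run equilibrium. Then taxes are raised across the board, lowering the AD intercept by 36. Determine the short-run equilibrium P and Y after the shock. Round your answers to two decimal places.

This is a negative demand shock: AD shifts left.
New AD: Y = 3789 − 2P.
Set AD = SRAS: 3789 − 2P = 354 + 2P, so 3435 = 4P and P = 858.75.
Substituting into AD, Y = 2071.50.

P = 858.75, Y = 2071.50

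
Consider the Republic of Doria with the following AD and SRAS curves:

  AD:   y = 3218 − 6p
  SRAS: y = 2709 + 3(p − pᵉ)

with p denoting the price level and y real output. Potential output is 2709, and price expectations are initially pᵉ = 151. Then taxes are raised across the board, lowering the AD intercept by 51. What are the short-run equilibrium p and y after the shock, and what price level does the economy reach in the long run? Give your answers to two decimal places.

AD shifts left: new AD is y = 3167 − 6p. With pᵉ = 151, SRAS is y = 2256 + 3p.
Short run: 3167 − 6p = 2256 + 3p gives 911 = 9p, so p = 101.22 and y = 3167 − 6p = 2559.67.
y = 2559.67 is below potential 2709; expectations adjust and SRAS shifts right until y = 2709.
Long run: on the new AD curve, 2709 = 3167 − 6p gives p = 76.33.

Short run: p = 101.22, y = 2559.67. Long run: p = 76.33.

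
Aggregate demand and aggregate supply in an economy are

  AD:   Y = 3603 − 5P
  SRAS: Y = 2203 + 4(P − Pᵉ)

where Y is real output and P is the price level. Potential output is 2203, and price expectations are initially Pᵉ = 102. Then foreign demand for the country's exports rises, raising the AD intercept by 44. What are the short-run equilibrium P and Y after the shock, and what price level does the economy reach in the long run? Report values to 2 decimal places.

Short run: P = 205.78, Y = 2618.11. Long run: P = 288.80.

AD shifts right: new AD is Y = 3647 − 5P. With Pᵉ = 102, SRAS is Y = 1795 + 4P.
Short run: 3647 − 5P = 1795 + 4P gives 1852 = 9P, so P = 205.78 and Y = 3647 − 5P = 2618.11.
Y = 2618.11 is above potential 2203; expectations adjust and SRAS shifts left until Y = 2203.
Long run: on the new AD curve, 2203 = 3647 − 5P gives P = 288.80.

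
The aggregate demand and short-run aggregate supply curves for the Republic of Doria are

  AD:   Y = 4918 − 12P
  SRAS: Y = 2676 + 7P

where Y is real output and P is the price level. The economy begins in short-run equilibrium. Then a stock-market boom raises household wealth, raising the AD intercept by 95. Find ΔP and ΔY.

ΔP = +5, ΔY = +35

This is a positive demand shock: AD shifts right.
New AD: Y = 5013 − 12P.
Set AD = SRAS: 5013 − 12P = 2676 + 7P, so 2337 = 19P and P = 123.
Y = 5013 − 12·123 = 3537.
Initially P = 118, Y = 3502, so ΔP = +5 and ΔY = +35.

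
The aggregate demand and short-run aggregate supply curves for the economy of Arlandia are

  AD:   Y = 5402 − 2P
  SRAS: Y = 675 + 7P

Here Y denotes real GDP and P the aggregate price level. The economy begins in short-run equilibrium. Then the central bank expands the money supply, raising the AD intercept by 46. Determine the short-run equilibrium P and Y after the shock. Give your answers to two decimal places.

This is a positive demand shock: AD shifts right.
New AD: Y = 5448 − 2P.
Set AD = SRAS: 5448 − 2P = 675 + 7P, so 4773 = 9P and P = 530.33.
Substituting into AD, Y = 4387.33.

P = 530.33, Y = 4387.33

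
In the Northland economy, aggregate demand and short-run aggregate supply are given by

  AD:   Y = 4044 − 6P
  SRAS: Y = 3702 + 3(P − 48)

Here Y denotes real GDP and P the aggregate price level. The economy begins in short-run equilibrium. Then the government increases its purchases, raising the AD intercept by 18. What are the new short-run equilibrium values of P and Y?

P = 56, Y = 3726

This is a positive demand shock: AD shifts right.
New AD: Y = 4062 − 6P.
SRAS can be written Y = 3558 + 3P.
Set AD = SRAS: 4062 − 6P = 3558 + 3P, so 504 = 9P and P = 56.
Y = 4062 − 6·56 = 3726.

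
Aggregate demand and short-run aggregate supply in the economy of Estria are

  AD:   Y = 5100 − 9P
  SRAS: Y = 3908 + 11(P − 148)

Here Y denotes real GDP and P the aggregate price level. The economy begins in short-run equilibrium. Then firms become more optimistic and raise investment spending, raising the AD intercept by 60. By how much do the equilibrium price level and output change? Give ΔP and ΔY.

This is a positive demand shock: AD shifts right.
New AD: Y = 5160 − 9P.
SRAS can be written Y = 2280 + 11P.
Set AD = SRAS: 5160 − 9P = 2280 + 11P, so 2880 = 20P and P = 144.
Y = 5160 − 9·144 = 3864.
Initially P = 141, Y = 3831, so ΔP = +3 and ΔY = +33.

ΔP = +3, ΔY = +33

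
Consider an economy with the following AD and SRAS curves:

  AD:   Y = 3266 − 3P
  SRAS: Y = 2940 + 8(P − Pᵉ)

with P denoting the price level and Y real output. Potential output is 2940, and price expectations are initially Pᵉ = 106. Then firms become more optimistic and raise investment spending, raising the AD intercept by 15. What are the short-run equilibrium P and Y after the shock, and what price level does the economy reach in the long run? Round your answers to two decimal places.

AD shifts right: new AD is Y = 3281 − 3P. With Pᵉ = 106, SRAS is Y = 2092 + 8P.
Short run: 3281 − 3P = 2092 + 8P gives 1189 = 11P, so P = 108.09 and Y = 3281 − 3P = 2956.73.
Y = 2956.73 is above potential 2940; expectations adjust and SRAS shifts left until Y = 2940.
Long run: on the new AD curve, 2940 = 3281 − 3P gives P = 113.67.

Short run: P = 108.09, Y = 2956.73. Long run: P = 113.67.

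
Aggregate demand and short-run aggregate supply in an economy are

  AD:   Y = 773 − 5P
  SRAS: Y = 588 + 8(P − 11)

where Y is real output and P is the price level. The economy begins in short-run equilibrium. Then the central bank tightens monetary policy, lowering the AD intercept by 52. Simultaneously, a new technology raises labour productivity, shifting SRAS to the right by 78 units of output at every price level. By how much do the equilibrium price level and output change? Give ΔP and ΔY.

After both shocks: AD is Y = 721 − 5P and SRAS is Y = 578 + 8P.
Setting them equal: 143 = 13P, so P = 11.
Y = 721 − 5·11 = 666.
Initially P = 21, Y = 668, so ΔP = -10 and ΔY = -2.

ΔP = -10, ΔY = -2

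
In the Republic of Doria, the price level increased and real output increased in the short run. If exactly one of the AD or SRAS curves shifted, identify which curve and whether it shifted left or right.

P rose and Y rose. An AD shift moves P and Y in the same direction; an SRAS shift moves them in opposite directions.
Here P and Y moved in the same direction, so the AD curve shifted.
Since Y rose, AD shifted right.

AD shifted right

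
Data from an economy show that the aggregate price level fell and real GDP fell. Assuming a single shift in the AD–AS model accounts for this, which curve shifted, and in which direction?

AD shifted left

P fell and Y fell. An AD shift moves P and Y in the same direction; an SRAS shift moves them in opposite directions.
Here P and Y moved in the same direction, so the AD curve shifted.
Since Y fell, AD shifted left.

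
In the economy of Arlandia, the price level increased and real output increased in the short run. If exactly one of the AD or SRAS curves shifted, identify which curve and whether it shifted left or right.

P rose and Y rose. An AD shift moves P and Y in the same direction; an SRAS shift moves them in opposite directions.
Here P and Y moved in the same direction, so the AD curve shifted.
Since Y rose, AD shifted right.

AD shifted right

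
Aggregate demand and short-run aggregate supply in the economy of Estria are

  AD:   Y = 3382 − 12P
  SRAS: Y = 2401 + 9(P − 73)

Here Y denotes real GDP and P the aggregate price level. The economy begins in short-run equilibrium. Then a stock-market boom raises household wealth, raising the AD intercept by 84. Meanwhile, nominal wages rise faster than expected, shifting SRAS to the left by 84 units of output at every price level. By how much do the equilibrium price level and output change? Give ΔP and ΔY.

ΔP = +8, ΔY = -12

After both shocks: AD is Y = 3466 − 12P and SRAS is Y = 1660 + 9P.
Setting them equal: 1806 = 21P, so P = 86.
Y = 3466 − 12·86 = 2434.
Initially P = 78, Y = 2446, so ΔP = +8 and ΔY = -12.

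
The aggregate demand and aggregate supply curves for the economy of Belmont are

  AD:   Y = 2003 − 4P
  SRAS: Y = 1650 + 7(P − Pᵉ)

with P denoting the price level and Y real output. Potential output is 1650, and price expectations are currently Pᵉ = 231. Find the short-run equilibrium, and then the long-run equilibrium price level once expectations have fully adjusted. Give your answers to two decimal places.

Short run: P = 179.09, Y = 1286.64. Long run: P = 88.25.

Short run: with Pᵉ = 231, SRAS is Y = 33 + 7P. Setting AD = SRAS gives 1970 = 11P, so P = 179.09 and Y = 2003 − 4P = 1286.64.
Output 1286.64 is below potential 1650, so over time expected prices fall and SRAS shifts right until Y returns to 1650.
Long run: Y = 1650 on the AD curve gives 1650 = 2003 − 4P, so P = 88.25.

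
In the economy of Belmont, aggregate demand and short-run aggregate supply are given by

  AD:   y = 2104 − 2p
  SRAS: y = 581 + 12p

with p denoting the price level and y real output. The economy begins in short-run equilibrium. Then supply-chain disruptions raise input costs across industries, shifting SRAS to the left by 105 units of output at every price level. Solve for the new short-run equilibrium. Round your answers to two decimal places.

p = 116.29, y = 1871.43

This is a negative supply shock: SRAS shifts left.
New SRAS: y = 476 + 12p.
Set AD = SRAS: 2104 − 2p = 476 + 12p, so 1628 = 14p and p = 116.29.
Substituting into AD, y = 1871.43.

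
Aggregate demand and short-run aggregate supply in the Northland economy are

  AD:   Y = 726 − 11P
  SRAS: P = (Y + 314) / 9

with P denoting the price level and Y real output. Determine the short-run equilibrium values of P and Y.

Rearrange SRAS to Y = 9P − 314.
Set AD = SRAS: 726 − 11P = 9P − 314, so 1040 = 20P and P = 52.
Then Y = 726 − 11·52 = 154.

P = 52, Y = 154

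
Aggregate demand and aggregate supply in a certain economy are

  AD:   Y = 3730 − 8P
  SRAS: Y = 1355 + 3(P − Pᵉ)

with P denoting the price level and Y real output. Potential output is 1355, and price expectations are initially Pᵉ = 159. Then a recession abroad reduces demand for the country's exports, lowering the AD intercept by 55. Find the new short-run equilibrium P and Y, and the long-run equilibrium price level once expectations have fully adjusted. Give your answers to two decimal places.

AD shifts left: new AD is Y = 3675 − 8P. With Pᵉ = 159, SRAS is Y = 878 + 3P.
Short run: 3675 − 8P = 878 + 3P gives 2797 = 11P, so P = 254.27 and Y = 3675 − 8P = 1640.82.
Y = 1640.82 is above potential 1355; expectations adjust and SRAS shifts left until Y = 1355.
Long run: on the new AD curve, 1355 = 3675 − 8P gives P = 290.00.

Short run: P = 254.27, Y = 1640.82. Long run: P = 290.00.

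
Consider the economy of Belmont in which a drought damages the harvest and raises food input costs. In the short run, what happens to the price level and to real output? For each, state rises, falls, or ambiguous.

Price level: rises; output: falls

This is an adverse supply shock: SRAS shifts left.
Moving along the downward-sloping AD curve, P rises and Y falls.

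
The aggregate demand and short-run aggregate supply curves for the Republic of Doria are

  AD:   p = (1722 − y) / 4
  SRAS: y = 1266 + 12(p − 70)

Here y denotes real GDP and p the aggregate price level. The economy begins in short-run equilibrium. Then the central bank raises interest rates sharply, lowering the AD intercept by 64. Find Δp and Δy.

This is a negative demand shock: AD shifts left.
New AD: y = 1658 − 4p.
SRAS can be written y = 426 + 12p.
Set AD = SRAS: 1658 − 4p = 426 + 12p, so 1232 = 16p and p = 77.
y = 1658 − 4·77 = 1350.
Initially p = 81, y = 1398, so Δp = -4 and Δy = -48.

Δp = -4, Δy = -48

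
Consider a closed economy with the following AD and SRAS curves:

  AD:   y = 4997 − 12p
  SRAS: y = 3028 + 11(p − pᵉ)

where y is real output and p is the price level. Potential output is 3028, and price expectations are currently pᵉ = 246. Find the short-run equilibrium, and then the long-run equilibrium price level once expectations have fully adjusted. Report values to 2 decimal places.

Short run: with pᵉ = 246, SRAS is y = 322 + 11p. Setting AD = SRAS gives 4675 = 23p, so p = 203.26 and y = 4997 − 12p = 2557.87.
Output 2557.87 is below potential 3028, so over time expected prices fall and SRAS shifts right until y returns to 3028.
Long run: y = 3028 on the AD curve gives 3028 = 4997 − 12p, so p = 164.08.

Short run: p = 203.26, y = 2557.87. Long run: p = 164.08.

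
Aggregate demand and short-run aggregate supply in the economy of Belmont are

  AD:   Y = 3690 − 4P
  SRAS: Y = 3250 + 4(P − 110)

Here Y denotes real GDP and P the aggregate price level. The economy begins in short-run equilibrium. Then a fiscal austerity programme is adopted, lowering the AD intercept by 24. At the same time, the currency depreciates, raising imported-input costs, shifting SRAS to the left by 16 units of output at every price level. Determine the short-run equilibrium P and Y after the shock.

P = 109, Y = 3230

After both shocks: AD is Y = 3666 − 4P and SRAS is Y = 2794 + 4P.
Setting them equal: 872 = 8P, so P = 109.
Y = 3666 − 4·109 = 3230.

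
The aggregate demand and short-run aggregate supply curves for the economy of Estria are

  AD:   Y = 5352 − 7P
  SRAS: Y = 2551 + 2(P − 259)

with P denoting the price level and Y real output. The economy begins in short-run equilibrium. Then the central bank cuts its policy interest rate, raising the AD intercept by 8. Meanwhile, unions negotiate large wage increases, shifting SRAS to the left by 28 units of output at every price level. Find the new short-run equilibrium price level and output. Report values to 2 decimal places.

After both shocks: AD is Y = 5360 − 7P and SRAS is Y = 2005 + 2P.
Setting them equal: 3355 = 9P, so P = 372.78.
Substituting into AD, Y = 2750.56.

P = 372.78, Y = 2750.56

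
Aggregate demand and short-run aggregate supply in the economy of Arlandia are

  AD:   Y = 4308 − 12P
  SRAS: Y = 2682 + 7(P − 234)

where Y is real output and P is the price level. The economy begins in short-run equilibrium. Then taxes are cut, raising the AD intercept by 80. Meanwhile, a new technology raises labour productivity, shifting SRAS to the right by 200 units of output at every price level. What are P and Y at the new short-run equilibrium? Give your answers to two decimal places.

P = 165.47, Y = 2402.32

After both shocks: AD is Y = 4388 − 12P and SRAS is Y = 1244 + 7P.
Setting them equal: 3144 = 19P, so P = 165.47.
Substituting into AD, Y = 2402.32.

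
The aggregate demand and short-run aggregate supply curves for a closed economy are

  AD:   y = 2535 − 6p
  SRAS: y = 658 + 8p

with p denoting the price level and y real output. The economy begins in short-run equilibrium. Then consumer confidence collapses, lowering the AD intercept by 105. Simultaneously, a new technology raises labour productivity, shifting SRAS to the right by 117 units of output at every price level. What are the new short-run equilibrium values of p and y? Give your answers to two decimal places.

After both shocks: AD is y = 2430 − 6p and SRAS is y = 775 + 8p.
Setting them equal: 1655 = 14p, so p = 118.21.
Substituting into AD, y = 1720.71.

p = 118.21, y = 1720.71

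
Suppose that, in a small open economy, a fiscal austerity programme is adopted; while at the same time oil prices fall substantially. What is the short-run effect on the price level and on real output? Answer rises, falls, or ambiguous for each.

Price level: falls; output: ambiguous

The first event is a negative demand shock: AD shifts left, which by itself pushes P down and Y down.
The second is a favourable supply shock: SRAS shifts right, which by itself pushes P down and Y up.
Both shocks push P down, so P falls. The two shocks push Y in opposite directions, so the effect on Y is ambiguous.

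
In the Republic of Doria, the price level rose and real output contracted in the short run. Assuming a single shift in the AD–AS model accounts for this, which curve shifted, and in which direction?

SRAS shifted left

P rose and Y fell. An AD shift moves P and Y in the same direction; an SRAS shift moves them in opposite directions.
Here P and Y moved in opposite directions, so the SRAS curve shifted.
Since Y fell, SRAS shifted left.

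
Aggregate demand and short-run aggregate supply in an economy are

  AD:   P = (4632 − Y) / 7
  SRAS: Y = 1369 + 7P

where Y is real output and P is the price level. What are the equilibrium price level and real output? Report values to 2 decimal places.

Rearrange AD to Y = 4632 − 7P.
Set AD = SRAS: 4632 − 7P = 1369 + 7P, so 3263 = 14P and P = 233.07.
Substituting into AD, Y = 4632 − 7P = 3000.50.

P = 233.07, Y = 3000.50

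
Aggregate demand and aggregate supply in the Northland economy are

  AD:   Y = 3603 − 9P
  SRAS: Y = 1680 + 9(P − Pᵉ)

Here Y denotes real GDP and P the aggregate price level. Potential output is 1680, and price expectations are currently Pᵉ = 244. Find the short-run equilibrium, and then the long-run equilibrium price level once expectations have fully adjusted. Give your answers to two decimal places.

Short run: P = 228.83, Y = 1543.50. Long run: P = 213.67.

Short run: with Pᵉ = 244, SRAS is Y = 9P − 516. Setting AD = SRAS gives 4119 = 18P, so P = 228.83 and Y = 3603 − 9P = 1543.50.
Output 1543.50 is below potential 1680, so over time expected prices fall and SRAS shifts right until Y returns to 1680.
Long run: Y = 1680 on the AD curve gives 1680 = 3603 − 9P, so P = 213.67.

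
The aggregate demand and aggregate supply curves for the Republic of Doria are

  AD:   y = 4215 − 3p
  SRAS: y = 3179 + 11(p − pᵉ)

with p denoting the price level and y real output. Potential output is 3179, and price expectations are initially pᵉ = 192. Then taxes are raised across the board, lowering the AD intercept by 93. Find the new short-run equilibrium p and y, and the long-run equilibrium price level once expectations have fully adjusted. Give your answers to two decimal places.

Short run: p = 218.21, y = 3467.36. Long run: p = 314.33.

AD shifts left: new AD is y = 4122 − 3p. With pᵉ = 192, SRAS is y = 1067 + 11p.
Short run: 4122 − 3p = 1067 + 11p gives 3055 = 14p, so p = 218.21 and y = 4122 − 3p = 3467.36.
y = 3467.36 is above potential 3179; expectations adjust and SRAS shifts left until y = 3179.
Long run: on the new AD curve, 3179 = 4122 − 3p gives p = 314.33.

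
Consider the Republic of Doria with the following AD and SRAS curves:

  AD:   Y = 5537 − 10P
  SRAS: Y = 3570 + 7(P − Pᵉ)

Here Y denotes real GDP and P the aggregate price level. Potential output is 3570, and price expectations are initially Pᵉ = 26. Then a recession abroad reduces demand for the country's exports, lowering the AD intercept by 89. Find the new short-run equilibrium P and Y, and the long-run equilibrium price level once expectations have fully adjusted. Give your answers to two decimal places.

Short run: P = 121.18, Y = 4236.24. Long run: P = 187.80.

AD shifts left: new AD is Y = 5448 − 10P. With Pᵉ = 26, SRAS is Y = 3388 + 7P.
Short run: 5448 − 10P = 3388 + 7P gives 2060 = 17P, so P = 121.18 and Y = 5448 − 10P = 4236.24.
Y = 4236.24 is above potential 3570; expectations adjust and SRAS shifts left until Y = 3570.
Long run: on the new AD curve, 3570 = 5448 − 10P gives P = 187.80.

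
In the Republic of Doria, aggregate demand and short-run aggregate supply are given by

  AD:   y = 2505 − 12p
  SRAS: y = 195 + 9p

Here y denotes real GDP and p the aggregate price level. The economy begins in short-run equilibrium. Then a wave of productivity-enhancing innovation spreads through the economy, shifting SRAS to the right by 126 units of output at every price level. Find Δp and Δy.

This is a positive supply shock: SRAS shifts right.
New SRAS: y = 321 + 9p.
Set AD = SRAS: 2505 − 12p = 321 + 9p, so 2184 = 21p and p = 104.
y = 2505 − 12·104 = 1257.
Initially p = 110, y = 1185, so Δp = -6 and Δy = +72.

Δp = -6, Δy = +72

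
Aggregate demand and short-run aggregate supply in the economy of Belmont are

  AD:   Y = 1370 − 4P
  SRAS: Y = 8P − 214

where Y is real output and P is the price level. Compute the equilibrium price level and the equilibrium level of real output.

P = 132, Y = 842

Set AD = SRAS: 1370 − 4P = 8P − 214, so 1584 = 12P and P = 132.
Then Y = 1370 − 4·132 = 842.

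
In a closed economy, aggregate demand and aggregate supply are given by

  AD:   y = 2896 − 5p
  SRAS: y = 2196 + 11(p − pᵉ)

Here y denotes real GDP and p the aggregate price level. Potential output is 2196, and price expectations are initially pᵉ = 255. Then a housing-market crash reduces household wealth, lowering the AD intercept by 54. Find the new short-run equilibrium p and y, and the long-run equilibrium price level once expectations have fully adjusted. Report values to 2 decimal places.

Short run: p = 215.69, y = 1763.56. Long run: p = 129.20.

AD shifts left: new AD is y = 2842 − 5p. With pᵉ = 255, SRAS is y = 11p − 609.
Short run: 2842 − 5p = 11p − 609 gives 3451 = 16p, so p = 215.69 and y = 2842 − 5p = 1763.56.
y = 1763.56 is below potential 2196; expectations adjust and SRAS shifts right until y = 2196.
Long run: on the new AD curve, 2196 = 2842 − 5p gives p = 129.20.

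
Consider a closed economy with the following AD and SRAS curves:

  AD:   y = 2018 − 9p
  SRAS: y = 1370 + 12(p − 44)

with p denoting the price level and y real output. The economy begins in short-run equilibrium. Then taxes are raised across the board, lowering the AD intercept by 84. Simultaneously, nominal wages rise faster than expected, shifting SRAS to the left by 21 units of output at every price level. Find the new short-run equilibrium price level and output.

After both shocks: AD is y = 1934 − 9p and SRAS is y = 821 + 12p.
Setting them equal: 1113 = 21p, so p = 53.
y = 1934 − 9·53 = 1457.

p = 53, y = 1457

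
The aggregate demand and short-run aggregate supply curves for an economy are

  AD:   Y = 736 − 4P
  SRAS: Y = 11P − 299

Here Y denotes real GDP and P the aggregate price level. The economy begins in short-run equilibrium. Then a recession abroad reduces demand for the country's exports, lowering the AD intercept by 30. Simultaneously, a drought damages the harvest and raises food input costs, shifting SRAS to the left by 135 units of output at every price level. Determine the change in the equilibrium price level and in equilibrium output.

ΔP = +7, ΔY = -58

After both shocks: AD is Y = 706 − 4P and SRAS is Y = 11P − 434.
Setting them equal: 1140 = 15P, so P = 76.
Y = 706 − 4·76 = 402.
Initially P = 69, Y = 460, so ΔP = +7 and ΔY = -58.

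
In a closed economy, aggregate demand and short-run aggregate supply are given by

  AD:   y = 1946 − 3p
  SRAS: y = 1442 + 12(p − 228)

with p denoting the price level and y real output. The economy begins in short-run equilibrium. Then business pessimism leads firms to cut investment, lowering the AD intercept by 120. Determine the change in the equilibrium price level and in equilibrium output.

This is a negative demand shock: AD shifts left.
New AD: y = 1826 − 3p.
SRAS can be written y = 12p − 1294.
Set AD = SRAS: 1826 − 3p = 12p − 1294, so 3120 = 15p and p = 208.
y = 1826 − 3·208 = 1202.
Initially p = 216, y = 1298, so Δp = -8 and Δy = -96.

Δp = -8, Δy = -96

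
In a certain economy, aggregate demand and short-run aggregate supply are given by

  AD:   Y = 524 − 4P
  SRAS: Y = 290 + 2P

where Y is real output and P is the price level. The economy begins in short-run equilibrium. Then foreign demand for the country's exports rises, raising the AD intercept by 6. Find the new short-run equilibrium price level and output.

P = 40, Y = 370

This is a positive demand shock: AD shifts right.
New AD: Y = 530 − 4P.
Set AD = SRAS: 530 − 4P = 290 + 2P, so 240 = 6P and P = 40.
Y = 530 − 4·40 = 370.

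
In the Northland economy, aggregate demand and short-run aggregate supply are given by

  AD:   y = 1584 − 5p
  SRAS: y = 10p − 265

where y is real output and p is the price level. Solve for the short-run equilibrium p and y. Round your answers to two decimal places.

p = 123.27, y = 967.67

Set AD = SRAS: 1584 − 5p = 10p − 265, so 1849 = 15p and p = 123.27.
Substituting into AD, y = 1584 − 5p = 967.67.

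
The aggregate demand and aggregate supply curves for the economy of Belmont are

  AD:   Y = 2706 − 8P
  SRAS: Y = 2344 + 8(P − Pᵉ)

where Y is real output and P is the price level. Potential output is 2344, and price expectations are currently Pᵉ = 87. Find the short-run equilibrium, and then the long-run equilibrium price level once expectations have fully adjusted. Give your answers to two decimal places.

Short run: P = 66.13, Y = 2177.00. Long run: P = 45.25.

Short run: with Pᵉ = 87, SRAS is Y = 1648 + 8P. Setting AD = SRAS gives 1058 = 16P, so P = 66.13 and Y = 2706 − 8P = 2177.00.
Output 2177.00 is below potential 2344, so over time expected prices fall and SRAS shifts right until Y returns to 2344.
Long run: Y = 2344 on the AD curve gives 2344 = 2706 − 8P, so P = 45.25.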